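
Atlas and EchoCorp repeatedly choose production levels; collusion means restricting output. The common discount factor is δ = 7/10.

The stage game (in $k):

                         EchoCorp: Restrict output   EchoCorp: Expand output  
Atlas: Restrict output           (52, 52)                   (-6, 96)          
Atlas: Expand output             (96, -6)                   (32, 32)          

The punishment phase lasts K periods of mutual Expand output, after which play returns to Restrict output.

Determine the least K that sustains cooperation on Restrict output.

9

No profitable deviation requires (52−32)(δ+…+δ^K) ≥ 96−52, i.e. δ+…+δ^K ≥ 11/5 ≈ 2.2000.
With δ = 7/10, the partial sums are K=1: 0.7000, K=2: 1.1900, …, K=7: 2.1412, K=8: 2.1988, K=9: 2.2392.
K = 9 is the first length at which the sum reaches 2.2000.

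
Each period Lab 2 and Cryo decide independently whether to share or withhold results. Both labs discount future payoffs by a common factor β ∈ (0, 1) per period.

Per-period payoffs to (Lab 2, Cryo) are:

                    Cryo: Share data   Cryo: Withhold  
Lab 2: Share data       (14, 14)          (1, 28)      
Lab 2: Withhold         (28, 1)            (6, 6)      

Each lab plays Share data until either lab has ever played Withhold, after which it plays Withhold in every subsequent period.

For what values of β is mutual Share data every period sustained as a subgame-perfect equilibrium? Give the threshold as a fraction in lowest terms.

Cooperation forever yields 14 each period: 14/(1−β).
Deviating yields 28 once, then 6 forever: 28 + 6β/(1−β).
No profitable deviation requires 14/(1−β) ≥ 28 + 6β/(1−β).
Multiplying by (1−β): 14 ≥ 28(1−β) + 6β = 28 − 22β.
So 22β ≥ 14, i.e. β ≥ 14/22 = 7/11.

7/11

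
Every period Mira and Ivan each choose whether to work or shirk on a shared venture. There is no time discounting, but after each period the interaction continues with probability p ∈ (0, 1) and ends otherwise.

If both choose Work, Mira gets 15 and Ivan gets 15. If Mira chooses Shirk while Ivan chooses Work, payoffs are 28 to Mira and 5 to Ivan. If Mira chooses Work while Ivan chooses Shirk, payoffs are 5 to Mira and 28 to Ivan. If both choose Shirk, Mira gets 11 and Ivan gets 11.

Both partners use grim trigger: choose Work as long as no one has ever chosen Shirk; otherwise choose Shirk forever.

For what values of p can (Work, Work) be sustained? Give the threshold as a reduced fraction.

Expected cooperation value is 15 + p·15 + p²·15 + … = 15/(1−p); deviation gives 28 + p·11/(1−p).
15 ≥ 28(1−p) + 11p ⇒ 17p ≥ 13 ⇒ p ≥ 13/17.

13/17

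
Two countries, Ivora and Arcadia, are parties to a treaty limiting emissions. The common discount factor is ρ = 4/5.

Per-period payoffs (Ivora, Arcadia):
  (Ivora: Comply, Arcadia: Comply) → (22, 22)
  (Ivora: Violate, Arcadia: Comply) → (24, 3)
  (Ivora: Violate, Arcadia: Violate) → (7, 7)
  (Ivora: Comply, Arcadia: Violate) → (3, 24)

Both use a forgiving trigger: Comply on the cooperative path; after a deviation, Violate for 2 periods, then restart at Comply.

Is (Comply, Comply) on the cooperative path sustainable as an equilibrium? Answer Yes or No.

IC: ρ+…+ρ^2 ≥ (24−22)/(22−7) = 2/15.
At ρ = 4/5: partial sum = 1.4400 ≥ 0.1333. Cooperation sustainable.

Yes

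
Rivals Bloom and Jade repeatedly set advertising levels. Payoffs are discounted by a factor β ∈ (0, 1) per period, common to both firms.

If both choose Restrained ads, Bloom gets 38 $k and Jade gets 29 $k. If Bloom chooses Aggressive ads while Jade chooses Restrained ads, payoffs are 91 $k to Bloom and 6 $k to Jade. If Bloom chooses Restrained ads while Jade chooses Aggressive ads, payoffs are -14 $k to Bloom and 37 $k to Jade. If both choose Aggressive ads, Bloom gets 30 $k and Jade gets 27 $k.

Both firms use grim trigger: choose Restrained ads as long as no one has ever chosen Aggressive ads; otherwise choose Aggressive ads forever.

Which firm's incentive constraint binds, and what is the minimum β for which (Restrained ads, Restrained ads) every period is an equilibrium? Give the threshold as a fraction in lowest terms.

Bloom's threshold: (91−38)/(91−30) = 53/61.
Jade's threshold: (37−29)/(37−27) = 4/5.
53/61 > 4/5, so Bloom binds and β* = 53/61.

Bloom; β ≥ 53/61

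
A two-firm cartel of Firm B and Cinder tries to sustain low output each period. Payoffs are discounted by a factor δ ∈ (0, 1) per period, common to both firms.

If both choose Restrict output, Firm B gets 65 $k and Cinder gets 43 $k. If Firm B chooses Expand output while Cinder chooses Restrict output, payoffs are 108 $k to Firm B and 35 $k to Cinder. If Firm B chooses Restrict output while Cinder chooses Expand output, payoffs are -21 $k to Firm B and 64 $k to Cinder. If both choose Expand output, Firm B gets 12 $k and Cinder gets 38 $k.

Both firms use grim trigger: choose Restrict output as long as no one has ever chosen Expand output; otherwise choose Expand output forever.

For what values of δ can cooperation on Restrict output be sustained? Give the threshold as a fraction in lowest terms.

Firm B's threshold: (108−65)/(108−12) = 43/96.
Cinder's threshold: (64−43)/(64−38) = 21/26.
43/96 < 21/26, so Cinder binds and δ* = 21/26.

21/26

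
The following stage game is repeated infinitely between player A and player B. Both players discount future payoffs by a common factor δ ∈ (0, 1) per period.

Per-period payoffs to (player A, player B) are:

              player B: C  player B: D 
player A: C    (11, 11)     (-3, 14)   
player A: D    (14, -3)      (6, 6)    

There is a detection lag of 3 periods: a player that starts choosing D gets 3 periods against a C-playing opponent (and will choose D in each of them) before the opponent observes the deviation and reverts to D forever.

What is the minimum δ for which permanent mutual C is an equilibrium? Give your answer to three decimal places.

A deviator earns 14 for 3 periods, then 6 forever; cooperating earns 11 forever. Multiplying the IC by (1−δ):
11 ≥ 14(1−δ^3) + 6δ^3, so 8·δ^3 ≥ 3 and δ^3 ≥ 3/8.
δ ≥ (3/8)^(1/3) ≈ 0.721.

0.721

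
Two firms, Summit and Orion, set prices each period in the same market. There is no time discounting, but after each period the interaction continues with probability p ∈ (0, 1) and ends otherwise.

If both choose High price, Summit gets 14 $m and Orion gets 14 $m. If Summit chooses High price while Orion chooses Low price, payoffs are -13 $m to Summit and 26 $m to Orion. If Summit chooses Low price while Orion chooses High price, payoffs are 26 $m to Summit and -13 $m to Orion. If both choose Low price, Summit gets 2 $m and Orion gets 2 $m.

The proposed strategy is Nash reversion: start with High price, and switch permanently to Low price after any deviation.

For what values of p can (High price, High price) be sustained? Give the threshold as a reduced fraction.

Expected cooperation value is 14 + p·14 + p²·14 + … = 14/(1−p); deviation gives 26 + p·2/(1−p).
14 ≥ 26(1−p) + 2p ⇒ 24p ≥ 12 ⇒ p ≥ 12/24 = 1/2.

1/2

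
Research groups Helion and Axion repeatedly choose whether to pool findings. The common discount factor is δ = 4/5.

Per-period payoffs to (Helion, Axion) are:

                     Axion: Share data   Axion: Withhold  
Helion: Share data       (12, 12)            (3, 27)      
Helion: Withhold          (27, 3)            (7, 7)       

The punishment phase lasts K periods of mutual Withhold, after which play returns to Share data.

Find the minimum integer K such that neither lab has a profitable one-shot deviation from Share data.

7

IC: δ(1−δ^K)/(1−δ) ≥ (27−12)/(12−7) = 3.
With δ = 4/5: need 1 − δ^K ≥ 3·(1−4/5)/(4/5), i.e. δ^K ≤ 0.2500.
Since (4/5)^6 = 0.2621 and (4/5)^7 = 0.2097, the smallest such K is 7.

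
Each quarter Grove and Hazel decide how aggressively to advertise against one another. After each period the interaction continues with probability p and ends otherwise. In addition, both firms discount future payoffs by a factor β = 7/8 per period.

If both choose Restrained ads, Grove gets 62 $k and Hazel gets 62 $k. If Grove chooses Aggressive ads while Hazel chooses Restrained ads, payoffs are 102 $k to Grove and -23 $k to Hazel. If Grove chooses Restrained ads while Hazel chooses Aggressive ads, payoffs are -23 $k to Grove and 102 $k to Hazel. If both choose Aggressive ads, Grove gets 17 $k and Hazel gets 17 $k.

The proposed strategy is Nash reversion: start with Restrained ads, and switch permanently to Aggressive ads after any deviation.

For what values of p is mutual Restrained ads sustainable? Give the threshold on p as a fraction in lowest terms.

Expected continuation weight on next period's payoff is β·p = 7/8·p, which plays the role of the discount factor.
Cooperation requires 7/8·p ≥ (102−62)/(102−17) = 8/17, hence p ≥ 64/119.

64/119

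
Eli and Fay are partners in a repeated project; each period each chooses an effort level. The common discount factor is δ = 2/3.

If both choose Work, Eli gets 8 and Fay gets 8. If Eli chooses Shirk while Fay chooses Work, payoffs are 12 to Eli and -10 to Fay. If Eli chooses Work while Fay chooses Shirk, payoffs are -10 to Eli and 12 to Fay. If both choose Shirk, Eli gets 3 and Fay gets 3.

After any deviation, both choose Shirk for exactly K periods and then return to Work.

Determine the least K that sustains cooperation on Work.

No profitable deviation requires (8−3)(δ+…+δ^K) ≥ 12−8, i.e. δ+…+δ^K ≥ 4/5 ≈ 0.8000.
With δ = 2/3, the partial sums are K=1: 0.6667, K=2: 1.1111.
K = 2 is the first length at which the sum reaches 0.8000.

2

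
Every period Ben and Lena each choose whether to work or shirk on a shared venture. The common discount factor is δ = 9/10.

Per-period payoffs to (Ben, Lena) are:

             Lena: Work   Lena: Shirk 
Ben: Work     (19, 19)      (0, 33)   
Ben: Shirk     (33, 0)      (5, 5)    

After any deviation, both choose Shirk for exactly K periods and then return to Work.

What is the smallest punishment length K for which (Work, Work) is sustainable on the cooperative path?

Need Σ_{k=1}^{K} δ^k ≥ (33−19)/(19−5) = 1.0000 at δ = 9/10.
At K = 1 the sum is 0.9000 < 1.0000; at K = 2 it is 1.7100 ≥ 1.0000.
So the minimum punishment length is K = 2.

2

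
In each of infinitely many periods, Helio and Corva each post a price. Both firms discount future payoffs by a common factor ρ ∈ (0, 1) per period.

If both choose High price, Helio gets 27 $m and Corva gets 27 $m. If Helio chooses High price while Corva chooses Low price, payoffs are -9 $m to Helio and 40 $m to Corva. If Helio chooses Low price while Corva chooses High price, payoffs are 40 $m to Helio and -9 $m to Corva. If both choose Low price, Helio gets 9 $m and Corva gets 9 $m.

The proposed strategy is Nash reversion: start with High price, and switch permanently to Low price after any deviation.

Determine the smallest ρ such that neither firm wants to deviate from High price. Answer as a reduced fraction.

Cooperation forever yields 27 each period: 27/(1−ρ).
Deviating yields 40 once, then 9 forever: 40 + 9ρ/(1−ρ).
No profitable deviation requires 27/(1−ρ) ≥ 40 + 9ρ/(1−ρ).
Multiplying by (1−ρ): 27 ≥ 40(1−ρ) + 9ρ = 40 − 31ρ.
So 31ρ ≥ 13, i.e. ρ ≥ 13/31.

13/31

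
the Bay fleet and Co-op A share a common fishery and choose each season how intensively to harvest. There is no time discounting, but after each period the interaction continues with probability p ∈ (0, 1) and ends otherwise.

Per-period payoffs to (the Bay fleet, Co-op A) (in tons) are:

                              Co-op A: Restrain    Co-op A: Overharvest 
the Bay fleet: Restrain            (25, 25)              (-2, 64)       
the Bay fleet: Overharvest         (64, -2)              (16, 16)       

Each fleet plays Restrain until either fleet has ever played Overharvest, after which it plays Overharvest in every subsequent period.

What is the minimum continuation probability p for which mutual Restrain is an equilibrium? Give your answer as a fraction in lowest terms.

13/16

Expected cooperation value is 25 + p·25 + p²·25 + … = 25/(1−p); deviation gives 64 + p·16/(1−p).
25 ≥ 64(1−p) + 16p ⇒ 48p ≥ 39 ⇒ p ≥ 39/48 = 13/16.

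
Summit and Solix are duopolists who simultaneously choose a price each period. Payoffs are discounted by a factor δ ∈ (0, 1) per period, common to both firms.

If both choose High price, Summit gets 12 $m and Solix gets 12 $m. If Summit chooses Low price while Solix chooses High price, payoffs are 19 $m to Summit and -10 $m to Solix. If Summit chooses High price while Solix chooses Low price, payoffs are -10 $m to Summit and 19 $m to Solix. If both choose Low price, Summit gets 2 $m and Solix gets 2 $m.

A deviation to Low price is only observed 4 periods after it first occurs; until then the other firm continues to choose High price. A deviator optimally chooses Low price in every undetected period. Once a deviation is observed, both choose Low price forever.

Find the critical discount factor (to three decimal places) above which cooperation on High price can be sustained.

A deviator earns 19 for 4 periods, then 2 forever; cooperating earns 12 forever. Multiplying the IC by (1−δ):
12 ≥ 19(1−δ^4) + 2δ^4, so 17·δ^4 ≥ 7 and δ^4 ≥ 7/17.
δ ≥ (7/17)^(1/4) ≈ 0.801.

0.801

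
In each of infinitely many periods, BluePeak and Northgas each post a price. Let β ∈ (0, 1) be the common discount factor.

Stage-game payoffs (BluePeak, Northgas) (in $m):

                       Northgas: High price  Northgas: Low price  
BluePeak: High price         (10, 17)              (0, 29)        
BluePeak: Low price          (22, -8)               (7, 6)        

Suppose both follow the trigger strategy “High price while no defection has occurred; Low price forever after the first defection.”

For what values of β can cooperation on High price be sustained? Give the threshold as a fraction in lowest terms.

BluePeak's threshold: (22−10)/(22−7) = 4/5.
Northgas's threshold: (29−17)/(29−6) = 12/23.
4/5 > 12/23, so BluePeak binds and β* = 4/5.

4/5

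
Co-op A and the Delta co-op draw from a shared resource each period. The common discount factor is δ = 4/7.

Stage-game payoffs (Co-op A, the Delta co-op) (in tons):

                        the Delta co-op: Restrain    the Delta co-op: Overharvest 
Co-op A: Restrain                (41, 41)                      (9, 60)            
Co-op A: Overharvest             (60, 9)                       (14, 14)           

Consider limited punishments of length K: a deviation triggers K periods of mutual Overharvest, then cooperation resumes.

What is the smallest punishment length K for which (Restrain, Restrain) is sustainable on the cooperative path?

2

IC: δ(1−δ^K)/(1−δ) ≥ (60−41)/(41−14) = 19/27.
With δ = 4/7: need 1 − δ^K ≥ 19/27·(1−4/7)/(4/7), i.e. δ^K ≤ 0.4722.
Since (4/7)^1 = 0.5714 and (4/7)^2 = 0.3265, the smallest such K is 2.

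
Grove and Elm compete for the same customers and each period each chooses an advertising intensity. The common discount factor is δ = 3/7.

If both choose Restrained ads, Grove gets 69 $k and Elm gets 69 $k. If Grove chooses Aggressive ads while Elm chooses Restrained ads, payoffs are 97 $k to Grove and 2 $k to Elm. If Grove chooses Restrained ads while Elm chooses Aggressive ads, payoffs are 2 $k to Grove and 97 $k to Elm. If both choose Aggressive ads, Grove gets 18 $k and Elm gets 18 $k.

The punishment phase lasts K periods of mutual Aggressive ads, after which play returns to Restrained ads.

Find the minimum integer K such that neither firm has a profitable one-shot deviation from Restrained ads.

IC: δ(1−δ^K)/(1−δ) ≥ (97−69)/(69−18) = 28/51.
With δ = 3/7: need 1 − δ^K ≥ 28/51·(1−3/7)/(3/7), i.e. δ^K ≤ 0.2680.
Since (3/7)^1 = 0.4286 and (3/7)^2 = 0.1837, the smallest such K is 2.

2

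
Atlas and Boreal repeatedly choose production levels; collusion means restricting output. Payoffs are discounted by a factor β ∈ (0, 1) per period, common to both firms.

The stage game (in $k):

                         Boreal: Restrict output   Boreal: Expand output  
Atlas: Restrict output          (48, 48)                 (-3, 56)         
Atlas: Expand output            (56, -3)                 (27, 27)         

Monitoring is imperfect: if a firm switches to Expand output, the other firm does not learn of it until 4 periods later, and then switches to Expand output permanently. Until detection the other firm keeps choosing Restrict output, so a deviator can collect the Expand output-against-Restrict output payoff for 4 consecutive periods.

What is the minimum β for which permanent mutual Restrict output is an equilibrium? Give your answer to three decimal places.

0.725

A deviator earns 56 for 4 periods, then 27 forever; cooperating earns 48 forever. Multiplying the IC by (1−β):
48 ≥ 56(1−β^4) + 27β^4, so 29·β^4 ≥ 8 and β^4 ≥ 8/29.
β ≥ (8/29)^(1/4) ≈ 0.725.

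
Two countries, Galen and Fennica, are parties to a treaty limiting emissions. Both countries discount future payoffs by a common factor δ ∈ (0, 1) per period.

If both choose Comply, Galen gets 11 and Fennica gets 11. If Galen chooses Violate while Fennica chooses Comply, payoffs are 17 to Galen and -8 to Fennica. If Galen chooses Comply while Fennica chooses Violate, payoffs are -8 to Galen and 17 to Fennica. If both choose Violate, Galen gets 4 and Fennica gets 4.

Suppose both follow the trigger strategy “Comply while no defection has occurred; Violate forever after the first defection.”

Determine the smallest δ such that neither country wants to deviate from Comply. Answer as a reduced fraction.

11/(1−δ) ≥ 17 + 4δ/(1−δ)
11 ≥ 17 − 13δ
δ ≥ 6/13.

6/13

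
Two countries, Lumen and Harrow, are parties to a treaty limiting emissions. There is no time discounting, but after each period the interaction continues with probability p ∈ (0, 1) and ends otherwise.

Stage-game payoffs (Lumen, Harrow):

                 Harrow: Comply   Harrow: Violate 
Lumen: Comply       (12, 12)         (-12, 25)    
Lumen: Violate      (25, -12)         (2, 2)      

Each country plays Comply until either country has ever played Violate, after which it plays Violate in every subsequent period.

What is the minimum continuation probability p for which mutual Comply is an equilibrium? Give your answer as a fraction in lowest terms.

13/23

With no time discounting, the continuation probability p plays the role of the discount factor.
Grim-trigger IC: 12/(1−p) ≥ 25 + 2p/(1−p) ⇒ p ≥ (25−12)/(25−2) = 13/23.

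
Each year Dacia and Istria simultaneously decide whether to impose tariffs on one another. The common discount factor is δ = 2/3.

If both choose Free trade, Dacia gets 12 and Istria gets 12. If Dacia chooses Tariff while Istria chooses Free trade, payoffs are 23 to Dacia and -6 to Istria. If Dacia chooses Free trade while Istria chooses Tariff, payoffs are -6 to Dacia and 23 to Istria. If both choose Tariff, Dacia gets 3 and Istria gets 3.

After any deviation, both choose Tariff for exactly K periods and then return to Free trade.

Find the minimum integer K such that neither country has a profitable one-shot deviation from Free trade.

Need Σ_{k=1}^{K} δ^k ≥ (23−12)/(12−3) = 1.2222 at δ = 2/3.
At K = 2 the sum is 1.1111 < 1.2222; at K = 3 it is 1.4074 ≥ 1.2222.
So the minimum punishment length is K = 3.

3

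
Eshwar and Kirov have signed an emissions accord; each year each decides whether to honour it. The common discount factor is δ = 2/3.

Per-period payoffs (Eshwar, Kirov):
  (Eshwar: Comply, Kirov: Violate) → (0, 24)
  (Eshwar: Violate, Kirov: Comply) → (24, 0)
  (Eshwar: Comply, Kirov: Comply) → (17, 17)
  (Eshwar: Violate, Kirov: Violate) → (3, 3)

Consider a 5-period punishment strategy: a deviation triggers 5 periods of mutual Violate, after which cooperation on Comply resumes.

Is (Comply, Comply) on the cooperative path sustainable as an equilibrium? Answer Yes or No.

A one-shot deviation gives 24 now, then 3 for 5 periods, then back to 17.
Gain from deviating: (24−17) today; loss: (17−3) in each of the next 5 periods.
No-deviation condition: (17−3)(δ+…+δ^5) ≥ 24−17, i.e. δ+…+δ^5 ≥ 1/2.
At δ = 2/3: δ+…+δ^5 = 1.7366 ≥ 0.5000.
So cooperation is sustainable.

Yes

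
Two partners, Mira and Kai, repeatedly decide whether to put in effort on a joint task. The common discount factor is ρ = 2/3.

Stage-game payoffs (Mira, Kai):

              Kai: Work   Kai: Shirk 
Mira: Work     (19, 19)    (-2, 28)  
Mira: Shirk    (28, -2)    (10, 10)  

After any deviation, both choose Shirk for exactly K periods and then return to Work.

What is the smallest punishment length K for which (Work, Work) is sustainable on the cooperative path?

2

Need Σ_{k=1}^{K} ρ^k ≥ (28−19)/(19−10) = 1.0000 at ρ = 2/3.
At K = 1 the sum is 0.6667 < 1.0000; at K = 2 it is 1.1111 ≥ 1.0000.
So the minimum punishment length is K = 2.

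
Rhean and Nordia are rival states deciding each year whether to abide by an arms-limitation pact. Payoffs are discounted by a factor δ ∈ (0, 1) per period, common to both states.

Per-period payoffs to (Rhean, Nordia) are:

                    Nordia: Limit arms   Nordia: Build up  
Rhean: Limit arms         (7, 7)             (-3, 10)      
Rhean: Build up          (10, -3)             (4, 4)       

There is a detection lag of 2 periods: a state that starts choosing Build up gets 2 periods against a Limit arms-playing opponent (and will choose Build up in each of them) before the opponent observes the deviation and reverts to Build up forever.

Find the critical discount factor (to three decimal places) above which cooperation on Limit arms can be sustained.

0.707

A deviator earns 10 for 2 periods, then 4 forever; cooperating earns 7 forever. Multiplying the IC by (1−δ):
7 ≥ 10(1−δ^2) + 4δ^2, so 6·δ^2 ≥ 3 and δ^2 ≥ 1/2.
δ ≥ (1/2)^(1/2) ≈ 0.707.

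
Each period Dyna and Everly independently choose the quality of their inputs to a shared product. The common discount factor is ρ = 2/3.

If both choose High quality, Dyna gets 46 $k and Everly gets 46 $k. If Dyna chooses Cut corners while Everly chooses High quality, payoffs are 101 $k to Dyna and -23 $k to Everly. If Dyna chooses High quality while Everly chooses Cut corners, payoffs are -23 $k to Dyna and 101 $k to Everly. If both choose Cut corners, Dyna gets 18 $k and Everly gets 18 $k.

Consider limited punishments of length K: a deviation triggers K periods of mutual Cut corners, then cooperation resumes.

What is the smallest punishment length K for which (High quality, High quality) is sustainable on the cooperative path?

IC: ρ(1−ρ^K)/(1−ρ) ≥ (101−46)/(46−18) = 55/28.
With ρ = 2/3: need 1 − ρ^K ≥ 55/28·(1−2/3)/(2/3), i.e. ρ^K ≤ 0.0179.
Since (2/3)^9 = 0.0260 and (2/3)^10 = 0.0173, the smallest such K is 10.

10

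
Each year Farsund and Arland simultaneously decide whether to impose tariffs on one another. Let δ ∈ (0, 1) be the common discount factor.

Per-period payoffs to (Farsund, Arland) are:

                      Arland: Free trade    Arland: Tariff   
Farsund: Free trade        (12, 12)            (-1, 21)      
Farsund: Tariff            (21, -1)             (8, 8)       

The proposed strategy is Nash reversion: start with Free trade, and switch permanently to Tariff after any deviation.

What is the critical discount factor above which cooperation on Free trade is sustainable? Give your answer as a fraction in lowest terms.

9/13

Under grim trigger the critical discount factor is (T−C)/(T−P) with T = 21, C = 12, P = 8.
δ* = (21−12)/(21−8) = 9/13.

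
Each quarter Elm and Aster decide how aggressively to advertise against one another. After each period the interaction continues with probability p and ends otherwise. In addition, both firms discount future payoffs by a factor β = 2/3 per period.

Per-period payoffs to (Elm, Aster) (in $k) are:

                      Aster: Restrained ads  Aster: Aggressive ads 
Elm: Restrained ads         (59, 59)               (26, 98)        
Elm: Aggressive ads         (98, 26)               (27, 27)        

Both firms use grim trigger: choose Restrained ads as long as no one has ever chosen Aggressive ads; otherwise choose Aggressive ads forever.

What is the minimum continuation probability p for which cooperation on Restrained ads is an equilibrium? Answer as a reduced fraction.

117/142

With continuation probability p and discount β, the effective per-period discount factor is βp.
Grim-trigger IC: βp ≥ (98−59)/(98−27) = 39/71.
So p ≥ (39/71)/(2/3) = 117/142.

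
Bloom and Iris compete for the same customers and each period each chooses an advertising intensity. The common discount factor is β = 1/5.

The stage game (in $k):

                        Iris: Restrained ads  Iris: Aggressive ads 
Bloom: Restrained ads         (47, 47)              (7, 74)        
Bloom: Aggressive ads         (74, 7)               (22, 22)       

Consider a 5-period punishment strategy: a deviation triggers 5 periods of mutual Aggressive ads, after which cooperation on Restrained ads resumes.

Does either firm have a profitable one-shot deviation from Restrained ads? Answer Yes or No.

IC: β+…+β^5 ≥ (74−47)/(47−22) = 27/25.
At β = 1/5: partial sum = 0.2499 < 1.0800. Cooperation not sustainable.

Yes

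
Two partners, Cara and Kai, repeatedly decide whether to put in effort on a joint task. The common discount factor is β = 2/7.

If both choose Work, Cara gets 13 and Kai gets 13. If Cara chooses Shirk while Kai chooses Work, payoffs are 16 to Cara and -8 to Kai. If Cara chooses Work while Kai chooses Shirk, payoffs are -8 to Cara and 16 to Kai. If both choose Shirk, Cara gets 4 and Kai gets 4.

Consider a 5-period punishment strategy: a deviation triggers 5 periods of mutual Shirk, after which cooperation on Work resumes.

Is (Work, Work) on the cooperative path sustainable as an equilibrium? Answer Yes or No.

Yes

Comparing payoff streams over the 6 periods until play realigns: cooperate → 13(1+β+…+β^5); deviate → 16 + 4(β+…+β^5).
Cooperation is sustained iff (13−4)(β+…+β^5) ≥ 16−13.
β+…+β^5 = 2/7·(1−(2/7)^5)/(1−2/7) = 0.3992, and (16−13)/(13−4) = 0.3333.
0.3992 ≥ 0.3333, so cooperation is sustainable.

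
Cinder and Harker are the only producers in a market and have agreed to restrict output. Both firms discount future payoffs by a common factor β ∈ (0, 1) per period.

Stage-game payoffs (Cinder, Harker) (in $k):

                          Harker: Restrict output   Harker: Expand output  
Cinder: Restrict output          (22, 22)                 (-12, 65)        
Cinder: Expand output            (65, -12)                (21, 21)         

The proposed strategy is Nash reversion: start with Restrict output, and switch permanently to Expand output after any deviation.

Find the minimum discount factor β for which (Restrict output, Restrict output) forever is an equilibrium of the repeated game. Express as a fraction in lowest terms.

Under grim trigger the critical discount factor is (T−C)/(T−P) with T = 65, C = 22, P = 21.
β* = (65−22)/(65−21) = 43/44.

43/44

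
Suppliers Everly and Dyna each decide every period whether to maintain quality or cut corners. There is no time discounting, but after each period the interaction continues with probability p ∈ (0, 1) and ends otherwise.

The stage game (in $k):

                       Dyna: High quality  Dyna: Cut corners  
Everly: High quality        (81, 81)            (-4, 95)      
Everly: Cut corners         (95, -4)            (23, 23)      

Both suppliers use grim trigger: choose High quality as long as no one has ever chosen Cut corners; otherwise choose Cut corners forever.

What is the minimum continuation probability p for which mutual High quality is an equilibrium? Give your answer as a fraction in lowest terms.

7/36

With no time discounting, the continuation probability p plays the role of the discount factor.
Grim-trigger IC: 81/(1−p) ≥ 95 + 23p/(1−p) ⇒ p ≥ (95−81)/(95−23) = 7/36.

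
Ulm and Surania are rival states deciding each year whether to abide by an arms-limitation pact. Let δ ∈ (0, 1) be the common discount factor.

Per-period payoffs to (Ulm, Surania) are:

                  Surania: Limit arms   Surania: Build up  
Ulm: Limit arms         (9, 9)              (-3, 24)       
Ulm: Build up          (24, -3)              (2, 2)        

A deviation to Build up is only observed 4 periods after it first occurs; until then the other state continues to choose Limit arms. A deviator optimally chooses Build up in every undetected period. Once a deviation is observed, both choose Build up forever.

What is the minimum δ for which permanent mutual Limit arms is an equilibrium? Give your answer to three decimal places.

0.909

Deviating for the 4 undetected periods gains 24−9 = 15 per period over cooperation, then loses 9−2 = 7 per period forever once punishment starts.
Gain: 15(1 + δ + … + δ^3); loss: 7·δ^4/(1−δ).
No profitable deviation ⇔ 15(1−δ^4) ≤ 7·δ^4, i.e. δ^4 ≥ 15/(15+7) = 15/22.
Hence δ ≥ (15/22)^(1/4) ≈ 0.909.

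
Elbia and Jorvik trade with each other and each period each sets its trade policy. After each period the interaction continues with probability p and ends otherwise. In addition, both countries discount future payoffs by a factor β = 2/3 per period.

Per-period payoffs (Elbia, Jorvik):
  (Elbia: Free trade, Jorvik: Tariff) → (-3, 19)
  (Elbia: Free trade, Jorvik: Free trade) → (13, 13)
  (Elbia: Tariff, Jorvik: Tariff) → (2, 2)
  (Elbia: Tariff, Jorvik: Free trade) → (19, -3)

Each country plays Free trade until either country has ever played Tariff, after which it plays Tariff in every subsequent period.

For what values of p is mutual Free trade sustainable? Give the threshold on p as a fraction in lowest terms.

Expected continuation weight on next period's payoff is β·p = 2/3·p, which plays the role of the discount factor.
Cooperation requires 2/3·p ≥ (19−13)/(19−2) = 6/17, hence p ≥ 9/17.

9/17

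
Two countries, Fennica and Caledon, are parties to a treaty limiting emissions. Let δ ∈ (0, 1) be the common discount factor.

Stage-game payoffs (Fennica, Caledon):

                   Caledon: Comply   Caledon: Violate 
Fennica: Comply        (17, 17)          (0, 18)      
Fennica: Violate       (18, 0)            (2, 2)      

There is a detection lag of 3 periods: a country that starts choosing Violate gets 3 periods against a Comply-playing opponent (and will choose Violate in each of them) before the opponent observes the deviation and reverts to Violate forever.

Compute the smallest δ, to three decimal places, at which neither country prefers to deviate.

The best deviation is to choose Violate for all 3 undetected periods, earning 18 each, then 2 forever once detected.
Deviation value: 18(1−δ^3)/(1−δ) + 2δ^3/(1−δ); cooperation value: 17/(1−δ).
IC: 17 ≥ 18(1−δ^3) + 2δ^3 = 18 − 16δ^3.
So δ^3 ≥ 1/16, giving δ ≥ (1/16)^(1/3) ≈ 0.397.

0.397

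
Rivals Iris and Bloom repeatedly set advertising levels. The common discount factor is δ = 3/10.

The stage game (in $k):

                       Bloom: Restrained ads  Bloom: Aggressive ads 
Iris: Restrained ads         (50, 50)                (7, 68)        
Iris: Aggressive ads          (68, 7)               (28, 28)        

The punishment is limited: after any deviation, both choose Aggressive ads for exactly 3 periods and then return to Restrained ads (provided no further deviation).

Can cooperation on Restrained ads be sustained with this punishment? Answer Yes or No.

IC: δ+…+δ^3 ≥ (68−50)/(50−28) = 9/11.
At δ = 3/10: partial sum = 0.4170 < 0.8182. Cooperation not sustainable.

No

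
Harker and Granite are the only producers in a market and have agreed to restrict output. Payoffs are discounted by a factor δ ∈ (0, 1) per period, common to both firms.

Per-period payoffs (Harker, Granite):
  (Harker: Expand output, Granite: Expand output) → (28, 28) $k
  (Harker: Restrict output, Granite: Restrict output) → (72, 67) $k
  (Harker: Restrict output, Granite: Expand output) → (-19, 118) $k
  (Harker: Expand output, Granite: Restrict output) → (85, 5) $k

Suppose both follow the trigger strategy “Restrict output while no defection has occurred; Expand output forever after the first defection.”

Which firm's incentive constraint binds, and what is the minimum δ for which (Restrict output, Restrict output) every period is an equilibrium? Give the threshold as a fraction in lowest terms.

Granite; δ ≥ 17/30

Harker's threshold: (85−72)/(85−28) = 13/57.
Granite's threshold: (118−67)/(118−28) = 17/30.
13/57 < 17/30, so Granite binds and δ* = 17/30.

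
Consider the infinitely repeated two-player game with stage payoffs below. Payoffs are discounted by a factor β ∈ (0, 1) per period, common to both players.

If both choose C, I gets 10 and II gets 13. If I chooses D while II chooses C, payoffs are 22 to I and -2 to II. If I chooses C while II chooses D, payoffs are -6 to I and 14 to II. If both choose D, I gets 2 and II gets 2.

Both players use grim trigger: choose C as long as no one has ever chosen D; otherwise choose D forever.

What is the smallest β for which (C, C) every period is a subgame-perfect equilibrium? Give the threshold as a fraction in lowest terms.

3/5

I: cooperation gives 10 each period; deviation gives 22 once then 2 forever.
  10/(1−β) ≥ 22 + 2β/(1−β) ⇒ β ≥ 12/20 = 3/5.
II: cooperation gives 13 each period; deviation gives 14 once then 2 forever.
  β ≥ 1/12.
Both must hold, so the binding constraint is I's: β ≥ 3/5.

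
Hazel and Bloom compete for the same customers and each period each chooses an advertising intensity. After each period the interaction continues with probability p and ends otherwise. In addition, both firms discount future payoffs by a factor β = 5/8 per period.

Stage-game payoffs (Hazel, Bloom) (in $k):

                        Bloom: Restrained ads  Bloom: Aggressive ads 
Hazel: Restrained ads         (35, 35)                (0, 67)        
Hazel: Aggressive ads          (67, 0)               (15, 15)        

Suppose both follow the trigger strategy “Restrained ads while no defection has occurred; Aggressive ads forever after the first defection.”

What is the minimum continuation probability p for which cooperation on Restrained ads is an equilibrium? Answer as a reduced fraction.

Expected continuation weight on next period's payoff is β·p = 5/8·p, which plays the role of the discount factor.
Cooperation requires 5/8·p ≥ (67−35)/(67−15) = 8/13, hence p ≥ 64/65.

64/65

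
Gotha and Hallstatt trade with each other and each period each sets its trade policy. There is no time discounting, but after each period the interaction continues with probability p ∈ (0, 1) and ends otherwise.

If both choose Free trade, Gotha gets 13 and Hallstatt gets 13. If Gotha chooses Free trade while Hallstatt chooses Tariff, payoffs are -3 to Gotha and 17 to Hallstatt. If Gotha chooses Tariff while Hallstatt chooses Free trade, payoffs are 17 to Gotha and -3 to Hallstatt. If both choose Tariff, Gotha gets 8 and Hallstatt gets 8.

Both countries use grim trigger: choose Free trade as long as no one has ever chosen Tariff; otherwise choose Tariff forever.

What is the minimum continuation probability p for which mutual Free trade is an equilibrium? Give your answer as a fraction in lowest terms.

With no time discounting, the continuation probability p plays the role of the discount factor.
Grim-trigger IC: 13/(1−p) ≥ 17 + 8p/(1−p) ⇒ p ≥ (17−13)/(17−8) = 4/9.

4/9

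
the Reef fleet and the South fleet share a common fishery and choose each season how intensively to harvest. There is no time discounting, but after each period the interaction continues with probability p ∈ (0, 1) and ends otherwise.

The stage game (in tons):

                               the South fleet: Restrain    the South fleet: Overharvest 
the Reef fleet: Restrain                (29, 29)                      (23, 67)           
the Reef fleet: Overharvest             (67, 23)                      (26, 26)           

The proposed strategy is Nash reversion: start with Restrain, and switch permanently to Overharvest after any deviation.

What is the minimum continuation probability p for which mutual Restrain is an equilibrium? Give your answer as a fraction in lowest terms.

38/41

Expected cooperation value is 29 + p·29 + p²·29 + … = 29/(1−p); deviation gives 67 + p·26/(1−p).
29 ≥ 67(1−p) + 26p ⇒ 41p ≥ 38 ⇒ p ≥ 38/41.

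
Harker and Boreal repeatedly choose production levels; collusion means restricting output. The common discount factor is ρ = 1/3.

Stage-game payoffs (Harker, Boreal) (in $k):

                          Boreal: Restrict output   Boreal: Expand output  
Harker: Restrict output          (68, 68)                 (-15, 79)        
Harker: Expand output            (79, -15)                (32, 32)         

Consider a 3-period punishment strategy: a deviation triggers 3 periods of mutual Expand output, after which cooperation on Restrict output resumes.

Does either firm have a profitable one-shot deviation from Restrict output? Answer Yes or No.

No

Comparing payoff streams over the 4 periods until play realigns: cooperate → 68(1+ρ+…+ρ^3); deviate → 79 + 32(ρ+…+ρ^3).
Cooperation is sustained iff (68−32)(ρ+…+ρ^3) ≥ 79−68.
ρ+…+ρ^3 = 1/3·(1−(1/3)^3)/(1−1/3) = 0.4815, and (79−68)/(68−32) = 0.3056.
0.4815 ≥ 0.3056, so cooperation is sustainable.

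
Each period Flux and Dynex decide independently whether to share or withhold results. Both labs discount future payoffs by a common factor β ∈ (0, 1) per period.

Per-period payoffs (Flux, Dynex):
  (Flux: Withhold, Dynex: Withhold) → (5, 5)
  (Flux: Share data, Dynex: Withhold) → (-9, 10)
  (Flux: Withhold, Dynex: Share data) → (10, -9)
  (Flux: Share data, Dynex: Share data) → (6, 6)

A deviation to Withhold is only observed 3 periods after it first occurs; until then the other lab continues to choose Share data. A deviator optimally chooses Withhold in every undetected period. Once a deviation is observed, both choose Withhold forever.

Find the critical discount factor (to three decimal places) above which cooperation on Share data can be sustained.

Deviating for the 3 undetected periods gains 10−6 = 4 per period over cooperation, then loses 6−5 = 1 per period forever once punishment starts.
Gain: 4(1 + β + … + β^2); loss: 1·β^3/(1−β).
No profitable deviation ⇔ 4(1−β^3) ≤ 1·β^3, i.e. β^3 ≥ 4/(4+1) = 4/5.
Hence β ≥ (4/5)^(1/3) ≈ 0.928.

0.928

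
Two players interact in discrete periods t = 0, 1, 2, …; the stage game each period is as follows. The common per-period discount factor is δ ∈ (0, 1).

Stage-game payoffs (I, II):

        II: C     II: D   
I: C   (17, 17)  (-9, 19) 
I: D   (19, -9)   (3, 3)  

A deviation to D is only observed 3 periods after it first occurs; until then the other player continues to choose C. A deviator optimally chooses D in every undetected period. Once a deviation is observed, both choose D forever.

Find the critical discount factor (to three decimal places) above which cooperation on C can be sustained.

Deviating for the 3 undetected periods gains 19−17 = 2 per period over cooperation, then loses 17−3 = 14 per period forever once punishment starts.
Gain: 2(1 + δ + … + δ^2); loss: 14·δ^3/(1−δ).
No profitable deviation ⇔ 2(1−δ^3) ≤ 14·δ^3, i.e. δ^3 ≥ 2/(2+14) = 1/8.
Hence δ ≥ (1/8)^(1/3) ≈ 0.500.

0.500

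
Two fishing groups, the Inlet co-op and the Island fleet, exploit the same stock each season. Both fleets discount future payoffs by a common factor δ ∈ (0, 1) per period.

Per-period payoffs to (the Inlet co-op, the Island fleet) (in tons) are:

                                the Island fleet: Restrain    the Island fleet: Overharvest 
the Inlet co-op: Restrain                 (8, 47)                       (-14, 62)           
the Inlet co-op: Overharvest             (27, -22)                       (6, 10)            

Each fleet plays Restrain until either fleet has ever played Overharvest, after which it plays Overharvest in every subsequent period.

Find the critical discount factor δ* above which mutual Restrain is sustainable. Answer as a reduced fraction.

19/21

For the Inlet co-op: deviation gain 27−8 = 19, per-period punishment loss 8−6 = 2. IC gives δ ≥ 19/21.
For the Island fleet: gain 15, loss 37 per period, so δ ≥ 15/52.
The tighter constraint is the Inlet co-op's, so cooperation needs δ ≥ 19/21.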